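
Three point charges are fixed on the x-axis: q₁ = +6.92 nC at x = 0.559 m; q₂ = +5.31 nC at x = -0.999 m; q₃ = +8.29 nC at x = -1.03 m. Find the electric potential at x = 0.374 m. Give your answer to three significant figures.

Electric potential is a scalar, so the contributions from each charge add algebraically: V = Σ kqᵢ/rᵢ.
Distances from the field point to each charge: r₁ = 0.185 m, r₂ = 1.37 m, r₃ = 1.40 m.
V = k[(6.92×10⁻⁹)/(0.185) + (5.31×10⁻⁹)/(1.37) + (8.29×10⁻⁹)/(1.40)] = 424 V.

424 V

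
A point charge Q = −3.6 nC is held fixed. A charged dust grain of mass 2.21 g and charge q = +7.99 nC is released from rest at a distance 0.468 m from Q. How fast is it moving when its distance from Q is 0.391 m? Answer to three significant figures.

Only the electrostatic force acts, so mechanical energy is conserved: ½mv² = U₁ − U₂ = kQq(1/r₁ − 1/r₂).
U₁ − U₂ = (8.99×10⁹ N·m²/C²)(-3.60×10⁻⁹ C)(7.99×10⁻⁹ C)(1/0.468 − 1/0.391) = 1.09×10⁻⁷ J.
v = √(2·1.09×10⁻⁷/2.21×10⁻³) = 9.92×10⁻³ m/s.

9.92×10⁻³ m/s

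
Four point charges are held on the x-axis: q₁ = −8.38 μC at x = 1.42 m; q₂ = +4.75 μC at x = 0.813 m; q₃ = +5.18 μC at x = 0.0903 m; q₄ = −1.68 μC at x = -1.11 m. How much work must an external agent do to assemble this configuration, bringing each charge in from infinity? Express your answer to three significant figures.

The assembly work is the sum of pairwise potential energies, U = Σ_{i<j} kqᵢqⱼ/rᵢⱼ.
Pair separations: r₁₂ = 0.607 m, r₁₃ = 1.33 m, r₁₄ = 2.53 m, r₂₃ = 0.723 m, r₂₄ = 1.92 m, r₃₄ = 1.20 m.
Summing all 6 pair terms gives U = -0.629 J.

-0.629 J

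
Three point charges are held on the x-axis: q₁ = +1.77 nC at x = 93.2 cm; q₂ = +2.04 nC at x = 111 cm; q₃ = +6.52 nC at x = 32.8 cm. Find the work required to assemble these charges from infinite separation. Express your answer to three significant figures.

5.07×10⁻⁷ J

The work to assemble the configuration equals its total potential energy, U = Σ kqᵢqⱼ/rᵢⱼ over all pairs.
Pair separations: r₁₂ = 0.178 m, r₁₃ = 0.604 m, r₂₃ = 0.782 m.
U = (1.82×10⁻⁷) + (1.72×10⁻⁷) + (1.53×10⁻⁷) = 5.07×10⁻⁷ J.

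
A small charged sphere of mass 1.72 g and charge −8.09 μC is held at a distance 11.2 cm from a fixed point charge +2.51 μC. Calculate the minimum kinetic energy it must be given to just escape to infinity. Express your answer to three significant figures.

To just escape, total mechanical energy must reach zero at infinity: ½mv²_min + U = 0, so ½mv²_min = −U = |kQq|/r.
|U| = |kQq|/r = (8.99×10⁹ N·m²/C²)(2.51×10⁻⁶)(8.09×10⁻⁶)/(0.112) = 1.63 J.

1.63 J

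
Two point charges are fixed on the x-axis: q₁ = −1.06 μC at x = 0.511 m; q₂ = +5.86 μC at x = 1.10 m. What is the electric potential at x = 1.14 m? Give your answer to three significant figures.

1.30×10⁶ V

Electric potential is a scalar, so the contributions from each charge add algebraically: V = Σ kqᵢ/rᵢ.
Distances from the field point to each charge: r₁ = 0.629 m, r₂ = 0.0400 m.
V = k[(-1.06×10⁻⁶)/(0.629) + (5.86×10⁻⁶)/(0.0400)] = 1.30×10⁶ V.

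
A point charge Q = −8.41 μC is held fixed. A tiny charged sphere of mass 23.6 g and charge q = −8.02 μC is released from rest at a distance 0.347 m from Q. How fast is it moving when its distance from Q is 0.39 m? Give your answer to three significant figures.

4.04 m/s

Only the electrostatic force acts, so mechanical energy is conserved: ½mv² = U₁ − U₂ = kQq(1/r₁ − 1/r₂).
U₁ − U₂ = (8.99×10⁹ N·m²/C²)(-8.41×10⁻⁶ C)(-8.02×10⁻⁶ C)(1/0.347 − 1/0.390) = 0.193 J.
v = √(2·0.193/0.0236) = 4.04 m/s.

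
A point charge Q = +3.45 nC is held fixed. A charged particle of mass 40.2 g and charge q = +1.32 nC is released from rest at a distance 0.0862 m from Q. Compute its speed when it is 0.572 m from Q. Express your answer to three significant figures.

4.48×10⁻³ m/s

Only the electrostatic force acts, so mechanical energy is conserved: ½mv² = U₁ − U₂ = kQq(1/r₁ − 1/r₂).
U₁ − U₂ = (8.99×10⁹ N·m²/C²)(3.45×10⁻⁹ C)(1.32×10⁻⁹ C)(1/0.0862 − 1/0.572) = 4.03×10⁻⁷ J.
v = √(2·4.03×10⁻⁷/0.0402) = 4.48×10⁻³ m/s.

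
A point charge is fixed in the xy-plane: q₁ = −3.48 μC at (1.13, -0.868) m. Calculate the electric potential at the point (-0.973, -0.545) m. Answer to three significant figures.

Electric potential is a scalar, so the contributions from each charge add algebraically: V = Σ kqᵢ/rᵢ.
Distances from the field point to each charge: r₁ = 2.13 m.
V = k[(-3.48×10⁻⁶)/(2.13)] = -1.47×10⁴ V.

-1.47×10⁴ V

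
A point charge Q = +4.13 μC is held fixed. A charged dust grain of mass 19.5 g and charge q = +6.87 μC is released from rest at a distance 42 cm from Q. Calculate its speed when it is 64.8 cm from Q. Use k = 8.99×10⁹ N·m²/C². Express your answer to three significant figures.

4.68 m/s

Only the electrostatic force acts, so mechanical energy is conserved: ½mv² = U₁ − U₂ = kQq(1/r₁ − 1/r₂).
U₁ − U₂ = (8.99×10⁹ N·m²/C²)(4.13×10⁻⁶ C)(6.87×10⁻⁶ C)(1/0.420 − 1/0.648) = 0.214 J.
v = √(2·0.214/0.0195) = 4.68 m/s.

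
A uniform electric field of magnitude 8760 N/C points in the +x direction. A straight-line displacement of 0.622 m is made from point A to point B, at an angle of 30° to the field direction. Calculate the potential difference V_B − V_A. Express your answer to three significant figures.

-4720 V

Only the component of displacement along E changes the potential: ΔV = −E·d·cosθ.
ΔV = −(8760 V/m)(0.622 m)cos30° = -4720 V.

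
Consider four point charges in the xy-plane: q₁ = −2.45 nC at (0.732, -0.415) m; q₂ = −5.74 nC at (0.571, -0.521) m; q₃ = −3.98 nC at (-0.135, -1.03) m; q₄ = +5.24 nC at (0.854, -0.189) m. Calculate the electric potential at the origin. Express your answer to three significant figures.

Electric potential is a scalar, so the contributions from each charge add algebraically: V = Σ kqᵢ/rᵢ.
Distances from the field point to each charge: r₁ = 0.841 m, r₂ = 0.773 m, r₃ = 1.04 m, r₄ = 0.875 m.
V = k[(-2.45×10⁻⁹)/(0.841) + (-5.74×10⁻⁹)/(0.773) + (-3.98×10⁻⁹)/(1.04) + (5.24×10⁻⁹)/(0.875)] = -73.5 V.

-73.5 V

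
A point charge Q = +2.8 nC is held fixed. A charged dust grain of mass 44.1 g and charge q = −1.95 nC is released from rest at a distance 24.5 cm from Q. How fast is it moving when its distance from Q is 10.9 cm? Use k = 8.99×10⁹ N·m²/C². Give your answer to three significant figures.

3.37×10⁻³ m/s

Only the electrostatic force acts, so mechanical energy is conserved: ½mv² = U₁ − U₂ = kQq(1/r₁ − 1/r₂).
U₁ − U₂ = (8.99×10⁹ N·m²/C²)(2.80×10⁻⁹ C)(-1.95×10⁻⁹ C)(1/0.245 − 1/0.109) = 2.50×10⁻⁷ J.
v = √(2·2.50×10⁻⁷/0.0441) = 3.37×10⁻³ m/s.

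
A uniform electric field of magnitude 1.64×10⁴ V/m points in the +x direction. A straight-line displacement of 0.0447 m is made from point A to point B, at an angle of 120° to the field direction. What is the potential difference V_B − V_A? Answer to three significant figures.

Only the component of displacement along E changes the potential: ΔV = −E·d·cosθ.
ΔV = −(1.64×10⁴ V/m)(0.0447 m)cos120° = 367 V.

367 V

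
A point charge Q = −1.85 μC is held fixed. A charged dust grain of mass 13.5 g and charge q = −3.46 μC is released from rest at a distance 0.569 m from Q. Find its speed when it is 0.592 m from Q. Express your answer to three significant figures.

0.763 m/s

Only the electrostatic force acts, so mechanical energy is conserved: ½mv² = U₁ − U₂ = kQq(1/r₁ − 1/r₂).
U₁ − U₂ = (8.99×10⁹ N·m²/C²)(-1.85×10⁻⁶ C)(-3.46×10⁻⁶ C)(1/0.569 − 1/0.592) = 3.93×10⁻³ J.
v = √(2·3.93×10⁻³/0.0135) = 0.763 m/s.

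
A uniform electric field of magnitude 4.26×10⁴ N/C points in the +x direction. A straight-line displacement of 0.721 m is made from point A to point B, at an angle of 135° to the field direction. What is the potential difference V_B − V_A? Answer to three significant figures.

Only the component of displacement along E changes the potential: ΔV = −E·d·cosθ.
ΔV = −(4.26×10⁴ V/m)(0.721 m)cos135° = 2.17×10⁴ V.

2.17×10⁴ V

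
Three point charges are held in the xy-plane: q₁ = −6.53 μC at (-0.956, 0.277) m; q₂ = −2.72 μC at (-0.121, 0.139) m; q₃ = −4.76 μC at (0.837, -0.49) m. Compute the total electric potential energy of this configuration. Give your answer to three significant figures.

0.434 J

The assembly work is the sum of pairwise potential energies, U = Σ_{i<j} kqᵢqⱼ/rᵢⱼ.
Pair separations: r₁₂ = 0.846 m, r₁₃ = 1.95 m, r₂₃ = 1.15 m.
U = (0.189) + (0.143) + (0.102) = 0.434 J.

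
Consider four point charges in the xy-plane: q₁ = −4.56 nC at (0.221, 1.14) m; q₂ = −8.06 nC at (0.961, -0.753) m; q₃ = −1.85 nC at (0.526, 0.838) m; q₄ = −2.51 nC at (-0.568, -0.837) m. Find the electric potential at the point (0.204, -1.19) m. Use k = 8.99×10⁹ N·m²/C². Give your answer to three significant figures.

-135 V

Electric potential is a scalar, so the contributions from each charge add algebraically: V = Σ kqᵢ/rᵢ.
Distances from the field point to each charge: r₁ = 2.33 m, r₂ = 0.874 m, r₃ = 2.05 m, r₄ = 0.849 m.
V = k[(-4.56×10⁻⁹)/(2.33) + (-8.06×10⁻⁹)/(0.874) + (-1.85×10⁻⁹)/(2.05) + (-2.51×10⁻⁹)/(0.849)] = -135 V.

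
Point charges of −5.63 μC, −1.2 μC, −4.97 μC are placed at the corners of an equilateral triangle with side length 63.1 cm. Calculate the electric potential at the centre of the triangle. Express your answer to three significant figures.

-2.91×10⁵ V

The total potential is the scalar sum of each charge's contribution, V = Σ kqᵢ/rᵢ.
The distance from each vertex to the centroid is a/√3 = 0.364 m.
V = k[(-5.63×10⁻⁶)/(0.364) + (-1.20×10⁻⁶)/(0.364) + (-4.97×10⁻⁶)/(0.364)] = -2.91×10⁵ V.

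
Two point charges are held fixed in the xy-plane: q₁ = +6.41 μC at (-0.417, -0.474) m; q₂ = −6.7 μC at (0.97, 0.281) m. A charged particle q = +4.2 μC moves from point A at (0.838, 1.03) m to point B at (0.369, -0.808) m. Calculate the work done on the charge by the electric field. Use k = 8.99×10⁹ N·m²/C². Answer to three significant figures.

The work done by the electric force is W_field = −ΔU = −q(V_B − V_A) = q(V_A − V_B).
At A: distances to the source charges are 1.96 m, 0.761 m; V_A = Σ kqᵢ/rᵢ = -4.98×10⁴ V.
At B: distances to the source charges are 0.854 m, 1.24 m; V_B = Σ kqᵢ/rᵢ = 1.91×10⁴ V.
ΔV = V_B − V_A = 6.88×10⁴ V.
W_field = −qΔV = −(4.20×10⁻⁶ C)(6.88×10⁴ V) = -0.289 J.

-0.289 J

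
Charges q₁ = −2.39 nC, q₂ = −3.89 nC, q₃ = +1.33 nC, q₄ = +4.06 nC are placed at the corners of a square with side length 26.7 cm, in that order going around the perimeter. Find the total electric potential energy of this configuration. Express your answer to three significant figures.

The assembly work is the sum of pairwise potential energies, U = Σ_{i<j} kqᵢqⱼ/rᵢⱼ.
The four side pairs have separation 0.267 m and the two diagonal pairs 0.378 m.
Summing all 6 pair terms gives U = -4.58×10⁻⁷ J.

-4.58×10⁻⁷ J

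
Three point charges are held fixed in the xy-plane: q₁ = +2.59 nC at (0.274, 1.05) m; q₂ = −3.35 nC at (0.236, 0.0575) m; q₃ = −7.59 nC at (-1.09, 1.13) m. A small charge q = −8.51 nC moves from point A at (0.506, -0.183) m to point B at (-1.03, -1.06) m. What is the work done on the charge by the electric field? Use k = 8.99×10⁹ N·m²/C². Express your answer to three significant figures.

The work done by the electric force is W_field = −ΔU = −q(V_B − V_A) = q(V_A − V_B).
At A: distances to the source charges are 1.25 m, 0.362 m, 2.07 m; V_A = Σ kqᵢ/rᵢ = -97.7 V.
At B: distances to the source charges are 2.48 m, 1.69 m, 2.19 m; V_B = Σ kqᵢ/rᵢ = -39.6 V.
ΔV = V_B − V_A = 58.2 V.
W_field = −qΔV = −(-8.51×10⁻⁹ C)(58.2 V) = 4.95×10⁻⁷ J.

4.95×10⁻⁷ J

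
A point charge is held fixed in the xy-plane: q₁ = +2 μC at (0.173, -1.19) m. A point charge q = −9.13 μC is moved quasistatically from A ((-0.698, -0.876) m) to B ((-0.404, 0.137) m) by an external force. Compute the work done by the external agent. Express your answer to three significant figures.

For quasistatic motion the external work equals the change in potential energy: W_ext = qΔV = q(V_B − V_A).
At A: distance to the source charge is 0.926 m; V_A = kq₁/r = 1.94×10⁴ V.
At B: distance to the source charge is 1.45 m; V_B = kq₁/r = 1.24×10⁴ V.
ΔV = V_B − V_A = -6990 V.
W_ext = qΔV = (-9.13×10⁻⁶ C)(-6990 V) = 0.0639 J.

0.0639 J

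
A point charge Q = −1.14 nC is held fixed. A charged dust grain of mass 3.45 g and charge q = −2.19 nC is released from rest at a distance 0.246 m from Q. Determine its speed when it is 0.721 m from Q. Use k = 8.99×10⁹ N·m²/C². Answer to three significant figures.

5.90×10⁻³ m/s

Only the electrostatic force acts, so mechanical energy is conserved: ½mv² = U₁ − U₂ = kQq(1/r₁ − 1/r₂).
U₁ − U₂ = (8.99×10⁹ N·m²/C²)(-1.14×10⁻⁹ C)(-2.19×10⁻⁹ C)(1/0.246 − 1/0.721) = 6.01×10⁻⁸ J.
v = √(2·6.01×10⁻⁸/3.45×10⁻³) = 5.90×10⁻³ m/s.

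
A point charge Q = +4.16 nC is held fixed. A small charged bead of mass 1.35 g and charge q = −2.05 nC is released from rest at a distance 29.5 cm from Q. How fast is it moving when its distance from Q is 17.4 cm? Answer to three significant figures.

0.0164 m/s

Only the electrostatic force acts, so mechanical energy is conserved: ½mv² = U₁ − U₂ = kQq(1/r₁ − 1/r₂).
U₁ − U₂ = (8.99×10⁹ N·m²/C²)(4.16×10⁻⁹ C)(-2.05×10⁻⁹ C)(1/0.295 − 1/0.174) = 1.81×10⁻⁷ J.
v = √(2·1.81×10⁻⁷/1.35×10⁻³) = 0.0164 m/s.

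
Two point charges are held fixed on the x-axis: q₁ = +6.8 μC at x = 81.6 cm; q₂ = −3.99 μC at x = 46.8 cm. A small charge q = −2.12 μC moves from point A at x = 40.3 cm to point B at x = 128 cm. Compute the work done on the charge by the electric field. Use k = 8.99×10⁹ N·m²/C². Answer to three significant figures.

The work done by the electric force is W_field = −ΔU = −q(V_B − V_A) = q(V_A − V_B).
At A: distances to the source charges are 0.413 m, 0.0650 m; V_A = Σ kqᵢ/rᵢ = -4.04×10⁵ V.
At B: distances to the source charges are 0.464 m, 0.812 m; V_B = Σ kqᵢ/rᵢ = 8.76×10⁴ V.
ΔV = V_B − V_A = 4.91×10⁵ V.
W_field = −qΔV = −(-2.12×10⁻⁶ C)(4.91×10⁵ V) = 1.04 J.

1.04 J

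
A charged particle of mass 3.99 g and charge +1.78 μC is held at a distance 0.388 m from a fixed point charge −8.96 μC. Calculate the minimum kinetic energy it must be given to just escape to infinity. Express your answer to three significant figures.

To just escape, total mechanical energy must reach zero at infinity: ½mv²_min + U = 0, so ½mv²_min = −U = |kQq|/r.
|U| = |kQq|/r = (8.99×10⁹ N·m²/C²)(8.96×10⁻⁶)(1.78×10⁻⁶)/(0.388) = 0.370 J.

0.370 J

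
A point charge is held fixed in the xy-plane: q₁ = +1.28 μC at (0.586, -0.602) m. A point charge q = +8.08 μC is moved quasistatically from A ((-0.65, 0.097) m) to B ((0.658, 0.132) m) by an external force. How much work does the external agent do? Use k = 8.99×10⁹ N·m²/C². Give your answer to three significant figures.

0.0606 J

For quasistatic motion the external work equals the change in potential energy: W_ext = qΔV = q(V_B − V_A).
At A: distance to the source charge is 1.42 m; V_A = kq₁/r = 8100 V.
At B: distance to the source charge is 0.738 m; V_B = kq₁/r = 1.56×10⁴ V.
ΔV = V_B − V_A = 7500 V.
W_ext = qΔV = (8.08×10⁻⁶ C)(7500 V) = 0.0606 J.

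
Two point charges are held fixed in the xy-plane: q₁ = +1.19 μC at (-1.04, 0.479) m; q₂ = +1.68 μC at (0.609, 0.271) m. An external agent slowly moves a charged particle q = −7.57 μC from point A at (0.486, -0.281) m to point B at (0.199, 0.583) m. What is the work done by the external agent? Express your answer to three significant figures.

For quasistatic motion the external work equals the change in potential energy: W_ext = qΔV = q(V_B − V_A).
At A: distances to the source charges are 1.70 m, 0.566 m; V_A = Σ kqᵢ/rᵢ = 3.30×10⁴ V.
At B: distances to the source charges are 1.24 m, 0.515 m; V_B = Σ kqᵢ/rᵢ = 3.79×10⁴ V.
ΔV = V_B − V_A = 4940 V.
W_ext = qΔV = (-7.57×10⁻⁶ C)(4940 V) = -0.0374 J.

-0.0374 J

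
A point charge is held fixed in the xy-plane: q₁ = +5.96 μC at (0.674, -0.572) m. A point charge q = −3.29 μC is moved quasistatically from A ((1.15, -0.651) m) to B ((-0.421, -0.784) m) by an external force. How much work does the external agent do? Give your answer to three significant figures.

0.207 J

For quasistatic motion the external work equals the change in potential energy: W_ext = qΔV = q(V_B − V_A).
At A: distance to the source charge is 0.483 m; V_A = kq₁/r = 1.11×10⁵ V.
At B: distance to the source charge is 1.12 m; V_B = kq₁/r = 4.80×10⁴ V.
ΔV = V_B − V_A = -6.30×10⁴ V.
W_ext = qΔV = (-3.29×10⁻⁶ C)(-6.30×10⁴ V) = 0.207 J.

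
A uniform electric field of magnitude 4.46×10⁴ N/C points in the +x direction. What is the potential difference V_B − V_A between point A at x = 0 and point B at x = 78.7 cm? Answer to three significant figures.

-3.51×10⁴ V

In a uniform field, potential decreases in the direction of E: V_B − V_A = −E·Δx.
V_B − V_A = −(4.46×10⁴ V/m)(0.787 m) = -3.51×10⁴ V.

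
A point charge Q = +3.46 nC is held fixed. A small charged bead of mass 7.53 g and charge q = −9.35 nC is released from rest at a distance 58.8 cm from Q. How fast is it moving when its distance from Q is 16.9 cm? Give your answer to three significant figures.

Only the electrostatic force acts, so mechanical energy is conserved: ½mv² = U₁ − U₂ = kQq(1/r₁ − 1/r₂).
U₁ − U₂ = (8.99×10⁹ N·m²/C²)(3.46×10⁻⁹ C)(-9.35×10⁻⁹ C)(1/0.588 − 1/0.169) = 1.23×10⁻⁶ J.
v = √(2·1.23×10⁻⁶/7.53×10⁻³) = 0.0180 m/s.

0.0180 m/s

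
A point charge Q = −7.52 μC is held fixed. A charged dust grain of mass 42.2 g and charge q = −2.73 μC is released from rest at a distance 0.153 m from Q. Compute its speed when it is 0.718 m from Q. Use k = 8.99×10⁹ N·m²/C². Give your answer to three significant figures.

Only the electrostatic force acts, so mechanical energy is conserved: ½mv² = U₁ − U₂ = kQq(1/r₁ − 1/r₂).
U₁ − U₂ = (8.99×10⁹ N·m²/C²)(-7.52×10⁻⁶ C)(-2.73×10⁻⁶ C)(1/0.153 − 1/0.718) = 0.949 J.
v = √(2·0.949/0.0422) = 6.71 m/s.

6.71 m/s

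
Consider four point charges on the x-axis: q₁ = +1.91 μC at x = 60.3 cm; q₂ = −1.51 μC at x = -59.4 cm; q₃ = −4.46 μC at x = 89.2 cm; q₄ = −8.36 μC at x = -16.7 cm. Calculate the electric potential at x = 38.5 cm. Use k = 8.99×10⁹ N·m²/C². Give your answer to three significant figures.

-1.50×10⁵ V

The total potential is the scalar sum of each charge's contribution, V = Σ kqᵢ/rᵢ.
Distances from the field point to each charge: r₁ = 0.218 m, r₂ = 0.979 m, r₃ = 0.507 m, r₄ = 0.552 m.
V = k[(1.91×10⁻⁶)/(0.218) + (-1.51×10⁻⁶)/(0.979) + (-4.46×10⁻⁶)/(0.507) + (-8.36×10⁻⁶)/(0.552)] = -1.50×10⁵ V.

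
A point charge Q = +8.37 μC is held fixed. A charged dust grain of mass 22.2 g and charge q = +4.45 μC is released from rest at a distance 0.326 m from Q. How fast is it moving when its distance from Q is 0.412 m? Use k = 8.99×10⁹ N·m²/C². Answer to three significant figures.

Only the electrostatic force acts, so mechanical energy is conserved: ½mv² = U₁ − U₂ = kQq(1/r₁ − 1/r₂).
U₁ − U₂ = (8.99×10⁹ N·m²/C²)(8.37×10⁻⁶ C)(4.45×10⁻⁶ C)(1/0.326 − 1/0.412) = 0.214 J.
v = √(2·0.214/0.0222) = 4.39 m/s.

4.39 m/s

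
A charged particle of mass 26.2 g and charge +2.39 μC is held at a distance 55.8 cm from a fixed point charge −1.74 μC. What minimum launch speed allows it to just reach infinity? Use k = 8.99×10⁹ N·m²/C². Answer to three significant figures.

2.26 m/s

To just escape, total mechanical energy must reach zero at infinity: ½mv²_min + U = 0, so ½mv²_min = −U = |kQq|/r.
|U| = |kQq|/r = (8.99×10⁹ N·m²/C²)(1.74×10⁻⁶)(2.39×10⁻⁶)/(0.558) = 0.0670 J.
v_min = √(2|U|/m) = √(2·0.0670/0.0262) = 2.26 m/s.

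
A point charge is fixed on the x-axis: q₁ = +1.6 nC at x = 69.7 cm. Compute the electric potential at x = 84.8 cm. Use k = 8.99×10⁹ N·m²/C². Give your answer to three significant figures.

95.3 V

Electric potential is a scalar, so the contributions from each charge add algebraically: V = Σ kqᵢ/rᵢ.
V = k[(1.60×10⁻⁹)/(0.151)] = 95.3 V.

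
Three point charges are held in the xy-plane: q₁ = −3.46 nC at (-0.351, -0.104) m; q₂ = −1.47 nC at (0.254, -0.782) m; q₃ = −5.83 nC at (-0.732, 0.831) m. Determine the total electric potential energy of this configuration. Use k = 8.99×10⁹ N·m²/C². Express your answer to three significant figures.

2.71×10⁻⁷ J

The work to assemble the configuration equals its total potential energy, U = Σ kqᵢqⱼ/rᵢⱼ over all pairs.
Pair separations: r₁₂ = 0.909 m, r₁₃ = 1.01 m, r₂₃ = 1.89 m.
U = (5.03×10⁻⁸) + (1.80×10⁻⁷) + (4.08×10⁻⁸) = 2.71×10⁻⁷ J.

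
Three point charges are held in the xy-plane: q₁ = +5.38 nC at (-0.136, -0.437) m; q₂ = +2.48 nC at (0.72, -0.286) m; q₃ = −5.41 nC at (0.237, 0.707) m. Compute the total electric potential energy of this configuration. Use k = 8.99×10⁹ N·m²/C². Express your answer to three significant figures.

The work to assemble the configuration equals its total potential energy, U = Σ kqᵢqⱼ/rᵢⱼ over all pairs.
Pair separations: r₁₂ = 0.869 m, r₁₃ = 1.20 m, r₂₃ = 1.10 m.
U = (1.38×10⁻⁷) + (-2.17×10⁻⁷) + (-1.09×10⁻⁷) = -1.89×10⁻⁷ J.

-1.89×10⁻⁷ J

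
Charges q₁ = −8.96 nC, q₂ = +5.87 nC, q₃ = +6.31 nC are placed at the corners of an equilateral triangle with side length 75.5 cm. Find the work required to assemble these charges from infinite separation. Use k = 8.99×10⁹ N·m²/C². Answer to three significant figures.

-8.58×10⁻⁷ J

The work to assemble the configuration equals its total potential energy, U = Σ kqᵢqⱼ/rᵢⱼ over all pairs.
All three pair separations equal the side length, 0.755 m.
U = (-6.26×10⁻⁷) + (-6.73×10⁻⁷) + (4.41×10⁻⁷) = -8.58×10⁻⁷ J.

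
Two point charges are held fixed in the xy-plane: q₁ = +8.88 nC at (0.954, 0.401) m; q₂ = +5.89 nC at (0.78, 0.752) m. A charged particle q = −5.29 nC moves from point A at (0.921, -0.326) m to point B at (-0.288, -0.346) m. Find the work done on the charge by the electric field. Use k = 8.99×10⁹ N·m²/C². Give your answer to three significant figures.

-3.64×10⁻⁷ J

The work done by the electric force is W_field = −ΔU = −q(V_B − V_A) = q(V_A − V_B).
At A: distances to the source charges are 0.728 m, 1.09 m; V_A = Σ kqᵢ/rᵢ = 158 V.
At B: distances to the source charges are 1.45 m, 1.53 m; V_B = Σ kqᵢ/rᵢ = 89.7 V.
ΔV = V_B − V_A = -68.8 V.
W_field = −qΔV = −(-5.29×10⁻⁹ C)(-68.8 V) = -3.64×10⁻⁷ J.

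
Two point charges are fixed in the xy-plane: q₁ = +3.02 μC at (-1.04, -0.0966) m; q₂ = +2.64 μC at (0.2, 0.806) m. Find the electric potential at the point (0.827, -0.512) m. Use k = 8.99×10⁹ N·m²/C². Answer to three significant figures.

The total potential is the scalar sum of each charge's contribution, V = Σ kqᵢ/rᵢ.
Distances from the field point to each charge: r₁ = 1.91 m, r₂ = 1.46 m.
V = k[(3.02×10⁻⁶)/(1.91) + (2.64×10⁻⁶)/(1.46)] = 3.05×10⁴ V.

3.05×10⁴ V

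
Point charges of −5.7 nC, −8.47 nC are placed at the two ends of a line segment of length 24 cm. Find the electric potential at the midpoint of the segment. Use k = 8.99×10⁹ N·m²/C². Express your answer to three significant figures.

-1060 V

Electric potential is a scalar, so the contributions from each charge add algebraically: V = Σ kqᵢ/rᵢ.
Each charge is 0.120 m from the midpoint.
V = k[(-5.70×10⁻⁹)/(0.120) + (-8.47×10⁻⁹)/(0.120)] = -1060 V.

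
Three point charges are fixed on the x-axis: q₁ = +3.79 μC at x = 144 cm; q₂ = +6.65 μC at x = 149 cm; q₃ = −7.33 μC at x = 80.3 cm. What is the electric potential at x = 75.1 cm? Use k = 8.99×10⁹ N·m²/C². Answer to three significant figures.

Electric potential is a scalar, so the contributions from each charge add algebraically: V = Σ kqᵢ/rᵢ.
Distances from the field point to each charge: r₁ = 0.689 m, r₂ = 0.739 m, r₃ = 0.0520 m.
V = k[(3.79×10⁻⁶)/(0.689) + (6.65×10⁻⁶)/(0.739) + (-7.33×10⁻⁶)/(0.0520)] = -1.14×10⁶ V.

-1.14×10⁶ V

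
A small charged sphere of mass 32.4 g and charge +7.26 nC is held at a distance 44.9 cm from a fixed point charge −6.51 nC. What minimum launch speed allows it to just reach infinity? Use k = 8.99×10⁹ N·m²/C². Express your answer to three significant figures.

To just escape, total mechanical energy must reach zero at infinity: ½mv²_min + U = 0, so ½mv²_min = −U = |kQq|/r.
|U| = |kQq|/r = (8.99×10⁹ N·m²/C²)(6.51×10⁻⁹)(7.26×10⁻⁹)/(0.449) = 9.46×10⁻⁷ J.
v_min = √(2|U|/m) = √(2·9.46×10⁻⁷/0.0324) = 7.64×10⁻³ m/s.

7.64×10⁻³ m/s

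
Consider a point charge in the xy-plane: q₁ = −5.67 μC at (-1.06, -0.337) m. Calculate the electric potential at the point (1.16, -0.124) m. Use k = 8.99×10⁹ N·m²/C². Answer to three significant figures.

-2.29×10⁴ V

Electric potential is a scalar, so the contributions from each charge add algebraically: V = Σ kqᵢ/rᵢ.
Distances from the field point to each charge: r₁ = 2.23 m.
V = k[(-5.67×10⁻⁶)/(2.23)] = -2.29×10⁴ V.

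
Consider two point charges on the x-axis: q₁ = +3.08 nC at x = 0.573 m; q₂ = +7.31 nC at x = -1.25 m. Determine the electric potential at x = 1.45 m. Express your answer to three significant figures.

55.9 V

The total potential is the scalar sum of each charge's contribution, V = Σ kqᵢ/rᵢ.
Distances from the field point to each charge: r₁ = 0.877 m, r₂ = 2.70 m.
V = k[(3.08×10⁻⁹)/(0.877) + (7.31×10⁻⁹)/(2.70)] = 55.9 V.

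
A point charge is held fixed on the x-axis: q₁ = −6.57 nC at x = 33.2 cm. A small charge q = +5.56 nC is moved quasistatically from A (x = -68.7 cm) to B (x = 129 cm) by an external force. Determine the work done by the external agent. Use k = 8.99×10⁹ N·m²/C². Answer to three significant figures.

-2.05×10⁻⁸ J

For quasistatic motion the external work equals the change in potential energy: W_ext = qΔV = q(V_B − V_A).
At A: distance to the source charge is 1.02 m; V_A = kq₁/r = -58.0 V.
At B: distance to the source charge is 0.958 m; V_B = kq₁/r = -61.7 V.
ΔV = V_B − V_A = -3.69 V.
W_ext = qΔV = (5.56×10⁻⁹ C)(-3.69 V) = -2.05×10⁻⁸ J.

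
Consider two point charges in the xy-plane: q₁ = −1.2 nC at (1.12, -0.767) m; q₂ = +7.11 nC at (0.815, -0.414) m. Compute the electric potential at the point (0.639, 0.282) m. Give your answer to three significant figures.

79.7 V

The total potential is the scalar sum of each charge's contribution, V = Σ kqᵢ/rᵢ.
Distances from the field point to each charge: r₁ = 1.15 m, r₂ = 0.718 m.
V = k[(-1.20×10⁻⁹)/(1.15) + (7.11×10⁻⁹)/(0.718)] = 79.7 V.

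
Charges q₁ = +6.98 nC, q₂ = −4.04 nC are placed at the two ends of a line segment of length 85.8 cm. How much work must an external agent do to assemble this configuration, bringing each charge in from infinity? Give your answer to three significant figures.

The work to assemble the configuration equals its total potential energy, U = Σ kqᵢqⱼ/rᵢⱼ over all pairs.
The separation is r = 0.858 m.
U = (-2.95×10⁻⁷) = -2.95×10⁻⁷ J.

-2.95×10⁻⁷ J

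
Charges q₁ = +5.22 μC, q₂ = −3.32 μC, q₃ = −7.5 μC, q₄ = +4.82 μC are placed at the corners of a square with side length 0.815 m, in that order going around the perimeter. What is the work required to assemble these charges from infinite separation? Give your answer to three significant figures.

-0.468 J

The assembly work is the sum of pairwise potential energies, U = Σ_{i<j} kqᵢqⱼ/rᵢⱼ.
The four side pairs have separation 0.815 m and the two diagonal pairs 1.15 m.
Summing all 6 pair terms gives U = -0.468 J.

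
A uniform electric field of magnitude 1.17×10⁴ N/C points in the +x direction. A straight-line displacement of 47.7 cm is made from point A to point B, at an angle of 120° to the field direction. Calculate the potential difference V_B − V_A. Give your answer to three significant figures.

2790 V

Only the component of displacement along E changes the potential: ΔV = −E·d·cosθ.
ΔV = −(1.17×10⁴ V/m)(0.477 m)cos120° = 2790 V.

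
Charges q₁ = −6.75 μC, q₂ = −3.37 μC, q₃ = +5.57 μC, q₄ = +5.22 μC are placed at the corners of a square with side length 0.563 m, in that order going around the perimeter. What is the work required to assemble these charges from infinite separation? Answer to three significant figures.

The work to assemble the configuration equals its total potential energy, U = Σ kqᵢqⱼ/rᵢⱼ over all pairs.
The four side pairs have separation 0.563 m and the two diagonal pairs 0.796 m.
Summing all 6 pair terms gives U = -0.658 J.

-0.658 J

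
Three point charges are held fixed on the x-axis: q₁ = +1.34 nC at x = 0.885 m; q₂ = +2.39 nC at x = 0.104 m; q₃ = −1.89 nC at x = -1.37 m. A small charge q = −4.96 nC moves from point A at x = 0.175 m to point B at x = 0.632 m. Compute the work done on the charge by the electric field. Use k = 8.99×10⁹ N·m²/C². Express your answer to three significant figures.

The work done by the electric force is W_field = −ΔU = −q(V_B − V_A) = q(V_A − V_B).
At A: distances to the source charges are 0.710 m, 0.0710 m, 1.55 m; V_A = Σ kqᵢ/rᵢ = 309 V.
At B: distances to the source charges are 0.253 m, 0.528 m, 2.00 m; V_B = Σ kqᵢ/rᵢ = 79.8 V.
ΔV = V_B − V_A = -229 V.
W_field = −qΔV = −(-4.96×10⁻⁹ C)(-229 V) = -1.13×10⁻⁶ J.

-1.13×10⁻⁶ J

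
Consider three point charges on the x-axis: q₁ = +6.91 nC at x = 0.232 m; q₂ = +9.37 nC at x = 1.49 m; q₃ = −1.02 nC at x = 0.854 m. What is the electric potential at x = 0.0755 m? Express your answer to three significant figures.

445 V

Electric potential is a scalar, so the contributions from each charge add algebraically: V = Σ kqᵢ/rᵢ.
Distances from the field point to each charge: r₁ = 0.157 m, r₂ = 1.41 m, r₃ = 0.778 m.
V = k[(6.91×10⁻⁹)/(0.157) + (9.37×10⁻⁹)/(1.41) + (-1.02×10⁻⁹)/(0.778)] = 445 V.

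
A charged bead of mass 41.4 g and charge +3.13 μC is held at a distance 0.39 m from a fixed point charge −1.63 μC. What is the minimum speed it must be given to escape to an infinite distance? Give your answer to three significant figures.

2.38 m/s

To just escape, total mechanical energy must reach zero at infinity: ½mv²_min + U = 0, so ½mv²_min = −U = |kQq|/r.
|U| = |kQq|/r = (8.99×10⁹ N·m²/C²)(1.63×10⁻⁶)(3.13×10⁻⁶)/(0.390) = 0.118 J.
v_min = √(2|U|/m) = √(2·0.118/0.0414) = 2.38 m/s.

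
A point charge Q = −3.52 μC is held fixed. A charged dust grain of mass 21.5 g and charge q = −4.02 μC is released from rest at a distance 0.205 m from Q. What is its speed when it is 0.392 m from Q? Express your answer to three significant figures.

5.25 m/s

Only the electrostatic force acts, so mechanical energy is conserved: ½mv² = U₁ − U₂ = kQq(1/r₁ − 1/r₂).
U₁ − U₂ = (8.99×10⁹ N·m²/C²)(-3.52×10⁻⁶ C)(-4.02×10⁻⁶ C)(1/0.205 − 1/0.392) = 0.296 J.
v = √(2·0.296/0.0215) = 5.25 m/s.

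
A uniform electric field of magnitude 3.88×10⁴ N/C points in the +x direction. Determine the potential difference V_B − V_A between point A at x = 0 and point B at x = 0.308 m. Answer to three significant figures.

-1.20×10⁴ V

In a uniform field, potential decreases in the direction of E: V_B − V_A = −E·Δx.
V_B − V_A = −(3.88×10⁴ V/m)(0.308 m) = -1.20×10⁴ V.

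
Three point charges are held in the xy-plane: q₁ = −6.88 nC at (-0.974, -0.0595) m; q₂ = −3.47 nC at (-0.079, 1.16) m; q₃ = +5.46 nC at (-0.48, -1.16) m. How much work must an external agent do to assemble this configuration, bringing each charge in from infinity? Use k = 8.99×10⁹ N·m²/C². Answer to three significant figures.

The work to assemble the configuration equals its total potential energy, U = Σ kqᵢqⱼ/rᵢⱼ over all pairs.
Pair separations: r₁₂ = 1.51 m, r₁₃ = 1.21 m, r₂₃ = 2.35 m.
U = (1.42×10⁻⁷) + (-2.80×10⁻⁷) + (-7.23×10⁻⁸) = -2.10×10⁻⁷ J.

-2.10×10⁻⁷ J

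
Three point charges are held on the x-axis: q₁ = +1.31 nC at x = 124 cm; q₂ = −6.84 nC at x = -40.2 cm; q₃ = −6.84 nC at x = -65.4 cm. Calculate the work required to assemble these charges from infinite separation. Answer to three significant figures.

1.58×10⁻⁶ J

The work to assemble the configuration equals its total potential energy, U = Σ kqᵢqⱼ/rᵢⱼ over all pairs.
Pair separations: r₁₂ = 1.64 m, r₁₃ = 1.89 m, r₂₃ = 0.252 m.
U = (-4.91×10⁻⁸) + (-4.25×10⁻⁸) + (1.67×10⁻⁶) = 1.58×10⁻⁶ J.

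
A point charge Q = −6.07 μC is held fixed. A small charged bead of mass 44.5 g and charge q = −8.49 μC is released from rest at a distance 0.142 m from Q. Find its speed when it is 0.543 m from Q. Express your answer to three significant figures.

Only the electrostatic force acts, so mechanical energy is conserved: ½mv² = U₁ − U₂ = kQq(1/r₁ − 1/r₂).
U₁ − U₂ = (8.99×10⁹ N·m²/C²)(-6.07×10⁻⁶ C)(-8.49×10⁻⁶ C)(1/0.142 − 1/0.543) = 2.41 J.
v = √(2·2.41/0.0445) = 10.4 m/s.

10.4 m/s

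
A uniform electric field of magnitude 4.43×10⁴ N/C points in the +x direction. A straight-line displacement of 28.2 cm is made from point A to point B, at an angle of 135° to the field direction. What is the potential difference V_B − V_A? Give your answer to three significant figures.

8830 V

Only the component of displacement along E changes the potential: ΔV = −E·d·cosθ.
ΔV = −(4.43×10⁴ V/m)(0.282 m)cos135° = 8830 V.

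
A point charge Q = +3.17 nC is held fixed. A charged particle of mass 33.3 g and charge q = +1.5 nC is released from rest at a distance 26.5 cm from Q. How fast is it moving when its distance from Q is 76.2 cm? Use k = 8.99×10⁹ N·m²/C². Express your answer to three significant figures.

2.51×10⁻³ m/s

Only the electrostatic force acts, so mechanical energy is conserved: ½mv² = U₁ − U₂ = kQq(1/r₁ − 1/r₂).
U₁ − U₂ = (8.99×10⁹ N·m²/C²)(3.17×10⁻⁹ C)(1.50×10⁻⁹ C)(1/0.265 − 1/0.762) = 1.05×10⁻⁷ J.
v = √(2·1.05×10⁻⁷/0.0333) = 2.51×10⁻³ m/s.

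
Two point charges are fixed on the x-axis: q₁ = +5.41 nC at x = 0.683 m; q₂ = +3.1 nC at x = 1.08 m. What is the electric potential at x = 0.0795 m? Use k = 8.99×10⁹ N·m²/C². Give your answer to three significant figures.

Electric potential is a scalar, so the contributions from each charge add algebraically: V = Σ kqᵢ/rᵢ.
Distances from the field point to each charge: r₁ = 0.604 m, r₂ = 1.00 m.
V = k[(5.41×10⁻⁹)/(0.604) + (3.10×10⁻⁹)/(1.00)] = 108 V.

108 V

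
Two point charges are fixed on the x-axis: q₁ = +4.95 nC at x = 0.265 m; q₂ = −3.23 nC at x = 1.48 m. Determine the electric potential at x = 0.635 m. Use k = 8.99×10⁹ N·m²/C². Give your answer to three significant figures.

Electric potential is a scalar, so the contributions from each charge add algebraically: V = Σ kqᵢ/rᵢ.
Distances from the field point to each charge: r₁ = 0.370 m, r₂ = 0.845 m.
V = k[(4.95×10⁻⁹)/(0.370) + (-3.23×10⁻⁹)/(0.845)] = 85.9 V.

85.9 V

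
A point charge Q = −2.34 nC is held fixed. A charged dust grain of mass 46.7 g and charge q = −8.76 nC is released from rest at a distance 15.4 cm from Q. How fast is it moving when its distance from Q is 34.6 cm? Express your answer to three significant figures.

5.33×10⁻³ m/s

Only the electrostatic force acts, so mechanical energy is conserved: ½mv² = U₁ − U₂ = kQq(1/r₁ − 1/r₂).
U₁ − U₂ = (8.99×10⁹ N·m²/C²)(-2.34×10⁻⁹ C)(-8.76×10⁻⁹ C)(1/0.154 − 1/0.346) = 6.64×10⁻⁷ J.
v = √(2·6.64×10⁻⁷/0.0467) = 5.33×10⁻³ m/s.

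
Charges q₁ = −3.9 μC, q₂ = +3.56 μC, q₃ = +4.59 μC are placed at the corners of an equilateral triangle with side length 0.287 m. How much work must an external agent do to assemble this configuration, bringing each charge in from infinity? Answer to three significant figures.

The assembly work is the sum of pairwise potential energies, U = Σ_{i<j} kqᵢqⱼ/rᵢⱼ.
All three pair separations equal the side length, 0.287 m.
U = (-0.435) + (-0.561) + (0.512) = -0.484 J.

-0.484 J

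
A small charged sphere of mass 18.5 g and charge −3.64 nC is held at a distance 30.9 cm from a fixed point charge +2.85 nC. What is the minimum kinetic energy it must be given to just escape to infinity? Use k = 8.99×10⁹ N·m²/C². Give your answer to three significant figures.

To just escape, total mechanical energy must reach zero at infinity: ½mv²_min + U = 0, so ½mv²_min = −U = |kQq|/r.
|U| = |kQq|/r = (8.99×10⁹ N·m²/C²)(2.85×10⁻⁹)(3.64×10⁻⁹)/(0.309) = 3.02×10⁻⁷ J.

3.02×10⁻⁷ J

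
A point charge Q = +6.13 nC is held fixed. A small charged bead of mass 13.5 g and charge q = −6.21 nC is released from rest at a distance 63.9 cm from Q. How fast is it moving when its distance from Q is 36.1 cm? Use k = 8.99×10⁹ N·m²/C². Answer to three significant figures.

Only the electrostatic force acts, so mechanical energy is conserved: ½mv² = U₁ − U₂ = kQq(1/r₁ − 1/r₂).
U₁ − U₂ = (8.99×10⁹ N·m²/C²)(6.13×10⁻⁹ C)(-6.21×10⁻⁹ C)(1/0.639 − 1/0.361) = 4.12×10⁻⁷ J.
v = √(2·4.12×10⁻⁷/0.0135) = 7.82×10⁻³ m/s.

7.82×10⁻³ m/s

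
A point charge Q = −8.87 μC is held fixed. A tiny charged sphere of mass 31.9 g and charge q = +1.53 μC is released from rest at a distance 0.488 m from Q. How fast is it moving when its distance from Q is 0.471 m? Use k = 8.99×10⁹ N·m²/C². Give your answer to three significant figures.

0.752 m/s

Only the electrostatic force acts, so mechanical energy is conserved: ½mv² = U₁ − U₂ = kQq(1/r₁ − 1/r₂).
U₁ − U₂ = (8.99×10⁹ N·m²/C²)(-8.87×10⁻⁶ C)(1.53×10⁻⁶ C)(1/0.488 − 1/0.471) = 9.02×10⁻³ J.
v = √(2·9.02×10⁻³/0.0319) = 0.752 m/s.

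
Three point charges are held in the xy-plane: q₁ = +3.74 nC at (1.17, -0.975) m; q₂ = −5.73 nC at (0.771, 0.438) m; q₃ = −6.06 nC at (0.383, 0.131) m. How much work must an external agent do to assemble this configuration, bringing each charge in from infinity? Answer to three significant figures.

3.50×10⁻⁷ J

The assembly work is the sum of pairwise potential energies, U = Σ_{i<j} kqᵢqⱼ/rᵢⱼ.
Pair separations: r₁₂ = 1.47 m, r₁₃ = 1.36 m, r₂₃ = 0.495 m.
U = (-1.31×10⁻⁷) + (-1.50×10⁻⁷) + (6.31×10⁻⁷) = 3.50×10⁻⁷ J.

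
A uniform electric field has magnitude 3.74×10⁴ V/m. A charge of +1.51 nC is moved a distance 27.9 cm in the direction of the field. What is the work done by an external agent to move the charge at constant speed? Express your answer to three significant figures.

-1.58×10⁻⁵ J

The potential change for a displacement 27.9 cm in the direction of the field is ΔV = −Ed = -1.04×10⁴ V.
W_ext = qΔV = -1.58×10⁻⁵ J.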